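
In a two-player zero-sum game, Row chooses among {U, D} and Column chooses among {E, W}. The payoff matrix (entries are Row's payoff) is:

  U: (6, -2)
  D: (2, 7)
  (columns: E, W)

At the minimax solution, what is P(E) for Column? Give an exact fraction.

9/13

Row minima: U → -2, D → 2; maximin = 2.
Column maxima: E → 6, W → 7; minimax = 6.
2 ≠ 6, so there is no saddle point; optimal play is mixed.
Let Row play U with probability p. Expected payoff against E: 6p + 2(1−p) = 4p + 2; against W: (-2)p + 7(1−p) = −9p + 7.
Setting these equal: 4p + 2 = −9p + 7 ⇒ 13p = 5 ⇒ p = 5/13, and the value is (4)·(5/13) + 2 = 46/13.
For Column: with q = P(E), equating U's and D's payoffs gives 8q − 2 = −5q + 7 ⇒ q = 9/13.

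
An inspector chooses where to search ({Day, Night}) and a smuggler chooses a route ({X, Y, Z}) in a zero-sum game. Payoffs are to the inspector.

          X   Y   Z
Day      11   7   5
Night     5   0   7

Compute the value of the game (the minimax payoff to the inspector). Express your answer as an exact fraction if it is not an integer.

Row minima: Day → 5, Night → 0; maximin = 5.
Column maxima: X → 11, Y → 7, Z → 7; minimax = 7.
5 ≠ 7, so there is no saddle point; optimal play is mixed.
X is strictly dominated by Y (it gives the inspector strictly more in every row), so the smuggler never plays it.
On the remaining 2×2 (Day, Night vs Y, Z):
Let the inspector play Day with probability p. Expected payoff against Y: 7p + 0(1−p) = 7p; against Z: 5p + 7(1−p) = −2p + 7.
Setting these equal: 7p = −2p + 7 ⇒ 9p = 7 ⇒ p = 7/9, and the value is (7)·(7/9) = 49/9.
For the smuggler: with q = P(Y), equating Day's and Night's payoffs gives 2q + 5 = −7q + 7 ⇒ q = 2/9.

49/9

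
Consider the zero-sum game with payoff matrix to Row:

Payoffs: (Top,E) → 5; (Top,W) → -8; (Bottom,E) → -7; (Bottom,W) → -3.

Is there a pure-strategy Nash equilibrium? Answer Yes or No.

No

Row minima: Top → -8, Bottom → -7; maximin = -7.
Column maxima: E → 5, W → -3; minimax = -3.
-7 ≠ -3, so no pure-strategy equilibrium exists.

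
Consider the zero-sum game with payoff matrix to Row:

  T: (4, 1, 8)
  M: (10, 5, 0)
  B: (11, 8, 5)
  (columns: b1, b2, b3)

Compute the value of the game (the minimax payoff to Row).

Row minima: T → 1, M → 0, B → 5; maximin = 5.
Column maxima: b1 → 11, b2 → 8, b3 → 8; minimax = 8.
5 ≠ 8, so there is no saddle point; optimal play is mixed.
M is strictly dominated by B, so Row never plays it.
b1 is strictly dominated by b2 (it gives Row strictly more in every row), so Column never plays it.
On the remaining 2×2 (T, B vs b2, b3):
Let Row play T with probability p. Expected payoff against b2: 1p + 8(1−p) = −7p + 8; against b3: 8p + 5(1−p) = 3p + 5.
Setting these equal: −7p + 8 = 3p + 5 ⇒ −10p = -3 ⇒ p = 3/10, and the value is (-7)·(3/10) + 8 = 59/10.
For Column: with q = P(b2), equating T's and B's payoffs gives −7q + 8 = 3q + 5 ⇒ q = 3/10.

59/10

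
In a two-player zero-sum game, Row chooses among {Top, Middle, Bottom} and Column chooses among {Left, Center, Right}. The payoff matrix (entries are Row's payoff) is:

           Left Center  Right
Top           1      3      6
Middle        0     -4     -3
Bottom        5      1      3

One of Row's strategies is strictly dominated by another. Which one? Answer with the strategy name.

Middle

Top gives a strictly higher payoff than Middle against every column: 1 > 0, 3 > -4, 6 > -3.
So Middle is strictly dominated and Row never plays it.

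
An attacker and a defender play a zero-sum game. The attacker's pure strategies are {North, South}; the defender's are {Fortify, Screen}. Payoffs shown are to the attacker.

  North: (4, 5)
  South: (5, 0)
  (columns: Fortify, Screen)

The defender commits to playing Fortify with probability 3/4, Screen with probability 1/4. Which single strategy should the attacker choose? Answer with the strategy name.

Expected payoff of North: (3/4)·4 + (1/4)·5 = 17/4.
Expected payoff of South: (3/4)·5 + (1/4)·0 = 15/4.
The largest is 17/4, so the attacker's best response is North.

North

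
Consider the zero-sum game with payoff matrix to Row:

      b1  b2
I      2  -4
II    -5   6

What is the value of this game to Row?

-8/17

Row minima: I → -4, II → -5; maximin = -4.
Column maxima: b1 → 2, b2 → 6; minimax = 2.
-4 ≠ 2, so there is no saddle point; optimal play is mixed.
Let Row play I with probability p. Expected payoff against b1: 2p + (-5)(1−p) = 7p − 5; against b2: (-4)p + 6(1−p) = −10p + 6.
Setting these equal: 7p − 5 = −10p + 6 ⇒ 17p = 11 ⇒ p = 11/17, and the value is (7)·(11/17) − 5 = -8/17.
For Column: with q = P(b1), equating I's and II's payoffs gives 6q − 4 = −11q + 6 ⇒ q = 10/17.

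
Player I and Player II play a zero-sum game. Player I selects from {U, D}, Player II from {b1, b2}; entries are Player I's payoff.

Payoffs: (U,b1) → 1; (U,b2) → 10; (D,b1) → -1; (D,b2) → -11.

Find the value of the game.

Row minima: U → 1, D → -11; maximin = 1.
Column maxima: b1 → 1, b2 → 10; minimax = 1.
Since maximin = minimax = 1, there is a saddle point and the value is 1.

1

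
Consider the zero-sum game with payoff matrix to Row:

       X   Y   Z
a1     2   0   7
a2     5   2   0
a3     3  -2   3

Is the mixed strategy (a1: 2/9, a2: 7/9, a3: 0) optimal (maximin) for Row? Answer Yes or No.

Yes

Against X this mix gives (2/9)·2 + (7/9)·5 = 13/3.
Against Y this mix gives (2/9)·0 + (7/9)·2 = 14/9.
Against Z this mix gives (2/9)·7 + (7/9)·0 = 14/9.
All of Column's active replies (Y, Z) yield 14/9, and no column does worse for Row. The mix makes Column indifferent and guarantees 14/9, so it is optimal.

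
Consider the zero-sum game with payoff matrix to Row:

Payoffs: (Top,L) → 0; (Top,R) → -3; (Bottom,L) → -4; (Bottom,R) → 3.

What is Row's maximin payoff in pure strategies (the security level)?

Row minima: Top → -3, Bottom → -4.
The best of these is -3.

-3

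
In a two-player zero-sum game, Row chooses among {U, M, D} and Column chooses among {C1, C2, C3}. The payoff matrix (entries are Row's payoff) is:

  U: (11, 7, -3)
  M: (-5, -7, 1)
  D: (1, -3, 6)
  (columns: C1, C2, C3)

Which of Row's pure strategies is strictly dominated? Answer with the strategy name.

M

D gives a strictly higher payoff than M against every column: 1 > -5, -3 > -7, 6 > 1.
So M is strictly dominated and Row never plays it.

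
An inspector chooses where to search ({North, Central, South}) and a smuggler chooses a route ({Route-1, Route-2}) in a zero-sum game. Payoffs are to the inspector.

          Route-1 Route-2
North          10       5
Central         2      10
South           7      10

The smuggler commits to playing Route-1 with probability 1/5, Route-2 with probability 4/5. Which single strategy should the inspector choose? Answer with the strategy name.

South

Expected payoff of North: (1/5)·10 + (4/5)·5 = 6.
Expected payoff of Central: (1/5)·2 + (4/5)·10 = 42/5.
Expected payoff of South: (1/5)·7 + (4/5)·10 = 47/5.
The largest is 47/5, so the inspector's best response is South.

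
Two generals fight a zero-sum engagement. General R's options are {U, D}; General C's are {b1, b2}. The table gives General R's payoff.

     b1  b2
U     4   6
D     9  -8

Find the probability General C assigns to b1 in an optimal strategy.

Row minima: U → 4, D → -8; maximin = 4.
Column maxima: b1 → 9, b2 → 6; minimax = 6.
4 ≠ 6, so there is no saddle point; optimal play is mixed.
Let General R play U with probability p. Expected payoff against b1: 4p + 9(1−p) = −5p + 9; against b2: 6p + (-8)(1−p) = 14p − 8.
Setting these equal: −5p + 9 = 14p − 8 ⇒ −19p = -17 ⇒ p = 17/19, and the value is (-5)·(17/19) + 9 = 86/19.
For General C: with q = P(b1), equating U's and D's payoffs gives −2q + 6 = 17q − 8 ⇒ q = 14/19.

14/19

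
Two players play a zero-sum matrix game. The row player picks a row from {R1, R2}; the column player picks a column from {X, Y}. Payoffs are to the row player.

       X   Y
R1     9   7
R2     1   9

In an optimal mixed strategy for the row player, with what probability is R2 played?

Row minima: R1 → 7, R2 → 1; maximin = 7.
Column maxima: X → 9, Y → 9; minimax = 9.
7 ≠ 9, so there is no saddle point; optimal play is mixed.
Let the row player play R1 with probability p. Expected payoff against X: 9p + 1(1−p) = 8p + 1; against Y: 7p + 9(1−p) = −2p + 9.
Setting these equal: 8p + 1 = −2p + 9 ⇒ 10p = 8 ⇒ p = 4/5, and the value is (8)·(4/5) + 1 = 37/5.
For the column player: with q = P(X), equating R1's and R2's payoffs gives 2q + 7 = −8q + 9 ⇒ q = 1/5.

1/5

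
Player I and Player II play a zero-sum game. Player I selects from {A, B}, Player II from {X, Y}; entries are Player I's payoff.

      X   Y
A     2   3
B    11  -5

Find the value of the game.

43/17

Row minima: A → 2, B → -5; maximin = 2.
Column maxima: X → 11, Y → 3; minimax = 3.
2 ≠ 3, so there is no saddle point; optimal play is mixed.
Let Player I play A with probability p. Expected payoff against X: 2p + 11(1−p) = −9p + 11; against Y: 3p + (-5)(1−p) = 8p − 5.
Setting these equal: −9p + 11 = 8p − 5 ⇒ −17p = -16 ⇒ p = 16/17, and the value is (-9)·(16/17) + 11 = 43/17.
For Player II: with q = P(X), equating A's and B's payoffs gives −q + 3 = 16q − 5 ⇒ q = 8/17.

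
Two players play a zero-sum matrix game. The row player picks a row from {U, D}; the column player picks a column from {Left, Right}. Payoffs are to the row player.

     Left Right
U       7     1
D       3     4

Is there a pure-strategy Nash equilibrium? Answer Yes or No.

Row minima: U → 1, D → 3; maximin = 3.
Column maxima: Left → 7, Right → 4; minimax = 4.
3 ≠ 4, so no pure-strategy equilibrium exists.

No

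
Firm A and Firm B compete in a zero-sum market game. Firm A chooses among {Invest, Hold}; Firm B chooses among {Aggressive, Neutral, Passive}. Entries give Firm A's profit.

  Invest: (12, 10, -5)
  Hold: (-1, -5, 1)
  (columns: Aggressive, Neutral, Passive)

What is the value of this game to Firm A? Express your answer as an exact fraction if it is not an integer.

Row minima: Invest → -5, Hold → -5; maximin = -5.
Column maxima: Aggressive → 12, Neutral → 10, Passive → 1; minimax = 1.
-5 ≠ 1, so there is no saddle point; optimal play is mixed.
Aggressive is strictly dominated by Neutral (it gives Firm A strictly more in every row), so Firm B never plays it.
On the remaining 2×2 (Invest, Hold vs Neutral, Passive):
Let Firm A play Invest with probability p. Expected payoff against Neutral: 10p + (-5)(1−p) = 15p − 5; against Passive: (-5)p + 1(1−p) = −6p + 1.
Setting these equal: 15p − 5 = −6p + 1 ⇒ 21p = 6 ⇒ p = 2/7, and the value is (15)·(2/7) − 5 = -5/7.
For Firm B: with q = P(Neutral), equating Invest's and Hold's payoffs gives 15q − 5 = −6q + 1 ⇒ q = 2/7.

-5/7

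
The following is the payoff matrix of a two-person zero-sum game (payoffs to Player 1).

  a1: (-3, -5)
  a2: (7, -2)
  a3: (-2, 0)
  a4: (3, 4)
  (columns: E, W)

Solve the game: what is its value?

17/5

Row minima: a1 → -5, a2 → -2, a3 → -2, a4 → 3; maximin = 3.
Column maxima: E → 7, W → 4; minimax = 4.
3 ≠ 4, so there is no saddle point; optimal play is mixed.
a1 is strictly dominated by a2, so Player 1 never plays it.
a3 is strictly dominated by a4, so Player 1 never plays it.
On the remaining 2×2 (a2, a4 vs E, W):
Let Player 1 play a2 with probability p. Expected payoff against E: 7p + 3(1−p) = 4p + 3; against W: (-2)p + 4(1−p) = −6p + 4.
Setting these equal: 4p + 3 = −6p + 4 ⇒ 10p = 1 ⇒ p = 1/10, and the value is (4)·(1/10) + 3 = 17/5.
For Player 2: with q = P(E), equating a2's and a4's payoffs gives 9q − 2 = −q + 4 ⇒ q = 3/5.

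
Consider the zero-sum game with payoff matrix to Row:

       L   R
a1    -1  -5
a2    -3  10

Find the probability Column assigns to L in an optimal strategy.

Row minima: a1 → -5, a2 → -3; maximin = -3.
Column maxima: L → -1, R → 10; minimax = -1.
-3 ≠ -1, so there is no saddle point; optimal play is mixed.
Let Row play a1 with probability p. Expected payoff against L: (-1)p + (-3)(1−p) = 2p − 3; against R: (-5)p + 10(1−p) = −15p + 10.
Setting these equal: 2p − 3 = −15p + 10 ⇒ 17p = 13 ⇒ p = 13/17, and the value is (2)·(13/17) − 3 = -25/17.
For Column: with q = P(L), equating a1's and a2's payoffs gives 4q − 5 = −13q + 10 ⇒ q = 15/17.

15/17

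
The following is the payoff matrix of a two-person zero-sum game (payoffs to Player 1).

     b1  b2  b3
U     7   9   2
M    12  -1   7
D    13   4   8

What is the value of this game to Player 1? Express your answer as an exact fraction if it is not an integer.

Row minima: U → 2, M → -1, D → 4; maximin = 4.
Column maxima: b1 → 13, b2 → 9, b3 → 8; minimax = 8.
4 ≠ 8, so there is no saddle point; optimal play is mixed.
M is strictly dominated by D, so Player 1 never plays it.
b1 is strictly dominated by b3 (it gives Player 1 strictly more in every row), so Player 2 never plays it.
On the remaining 2×2 (U, D vs b2, b3):
Let Player 1 play U with probability p. Expected payoff against b2: 9p + 4(1−p) = 5p + 4; against b3: 2p + 8(1−p) = −6p + 8.
Setting these equal: 5p + 4 = −6p + 8 ⇒ 11p = 4 ⇒ p = 4/11, and the value is (5)·(4/11) + 4 = 64/11.
For Player 2: with q = P(b2), equating U's and D's payoffs gives 7q + 2 = −4q + 8 ⇒ q = 6/11.

64/11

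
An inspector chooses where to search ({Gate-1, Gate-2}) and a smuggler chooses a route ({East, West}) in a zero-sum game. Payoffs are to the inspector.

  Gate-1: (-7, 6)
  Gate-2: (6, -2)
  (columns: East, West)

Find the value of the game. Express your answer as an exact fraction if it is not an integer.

22/21

Row minima: Gate-1 → -7, Gate-2 → -2; maximin = -2.
Column maxima: East → 6, West → 6; minimax = 6.
-2 ≠ 6, so there is no saddle point; optimal play is mixed.
Let the inspector play Gate-1 with probability p. Expected payoff against East: (-7)p + 6(1−p) = −13p + 6; against West: 6p + (-2)(1−p) = 8p − 2.
Setting these equal: −13p + 6 = 8p − 2 ⇒ −21p = -8 ⇒ p = 8/21, and the value is (-13)·(8/21) + 6 = 22/21.
For the smuggler: with q = P(East), equating Gate-1's and Gate-2's payoffs gives −13q + 6 = 8q − 2 ⇒ q = 8/21.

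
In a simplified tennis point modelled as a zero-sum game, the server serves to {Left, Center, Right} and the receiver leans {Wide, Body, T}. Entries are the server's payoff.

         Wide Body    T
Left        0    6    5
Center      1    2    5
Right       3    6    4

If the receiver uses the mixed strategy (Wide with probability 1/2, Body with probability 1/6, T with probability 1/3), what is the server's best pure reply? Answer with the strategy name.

Right

Expected payoff of Left: (1/2)·0 + (1/6)·6 + (1/3)·5 = 8/3.
Expected payoff of Center: (1/2)·1 + (1/6)·2 + (1/3)·5 = 5/2.
Expected payoff of Right: (1/2)·3 + (1/6)·6 + (1/3)·4 = 23/6.
The largest is 23/6, so the server's best response is Right.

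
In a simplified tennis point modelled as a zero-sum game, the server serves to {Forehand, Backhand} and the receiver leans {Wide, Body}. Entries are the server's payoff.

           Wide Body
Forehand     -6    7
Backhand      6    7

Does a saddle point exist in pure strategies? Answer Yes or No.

Yes

Row minima: Forehand → -6, Backhand → 6; maximin = 6.
Column maxima: Wide → 6, Body → 7; minimax = 6.
maximin = minimax = 6, so a saddle point exists.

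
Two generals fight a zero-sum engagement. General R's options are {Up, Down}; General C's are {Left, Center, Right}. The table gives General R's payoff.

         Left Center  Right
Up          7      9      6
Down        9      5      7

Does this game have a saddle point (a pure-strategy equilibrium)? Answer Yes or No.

No

Row minima: Up → 6, Down → 5; maximin = 6.
Column maxima: Left → 9, Center → 9, Right → 7; minimax = 7.
6 ≠ 7, so no pure-strategy equilibrium exists.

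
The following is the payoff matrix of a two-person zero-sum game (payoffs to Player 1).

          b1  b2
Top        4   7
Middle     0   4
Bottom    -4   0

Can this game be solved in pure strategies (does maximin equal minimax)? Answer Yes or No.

Yes

Row minima: Top → 4, Middle → 0, Bottom → -4; maximin = 4.
Column maxima: b1 → 4, b2 → 7; minimax = 4.
maximin = minimax = 4, so a saddle point exists.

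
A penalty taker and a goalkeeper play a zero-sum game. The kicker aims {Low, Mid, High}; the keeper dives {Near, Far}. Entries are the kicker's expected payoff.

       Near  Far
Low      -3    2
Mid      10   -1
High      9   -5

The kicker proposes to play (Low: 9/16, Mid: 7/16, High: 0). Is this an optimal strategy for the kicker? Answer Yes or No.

No

Against Near this mix gives (9/16)·(-3) + (7/16)·10 = 43/16.
Against Far this mix gives (9/16)·2 + (7/16)·(-1) = 11/16.
The keeper will play Far, holding the kicker to 11/16. Shifting weight toward the row that does better against Far would raise this floor (the equalizing mix achieves 17/16 against both Far and Near), so the proposed strategy is not optimal.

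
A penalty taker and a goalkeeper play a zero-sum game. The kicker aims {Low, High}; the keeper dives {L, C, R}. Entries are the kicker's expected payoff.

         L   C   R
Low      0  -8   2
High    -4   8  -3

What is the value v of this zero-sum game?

Row minima: Low → -8, High → -4; maximin = -4.
Column maxima: L → 0, C → 8, R → 2; minimax = 0.
-4 ≠ 0, so there is no saddle point; optimal play is mixed.
R is strictly dominated by L (it gives the kicker strictly more in every row), so the keeper never plays it.
On the remaining 2×2 (Low, High vs L, C):
Let the kicker play Low with probability p. Expected payoff against L: 0p + (-4)(1−p) = 4p − 4; against C: (-8)p + 8(1−p) = −16p + 8.
Setting these equal: 4p − 4 = −16p + 8 ⇒ 20p = 12 ⇒ p = 3/5, and the value is (4)·(3/5) − 4 = -8/5.
For the keeper: with q = P(L), equating Low's and High's payoffs gives 8q − 8 = −12q + 8 ⇒ q = 4/5.

-8/5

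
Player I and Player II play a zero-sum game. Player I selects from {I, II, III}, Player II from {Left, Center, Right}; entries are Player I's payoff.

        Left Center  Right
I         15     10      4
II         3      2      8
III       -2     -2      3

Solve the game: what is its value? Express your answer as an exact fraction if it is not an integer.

6

Row minima: I → 4, II → 2, III → -2; maximin = 4.
Column maxima: Left → 15, Center → 10, Right → 8; minimax = 8.
4 ≠ 8, so there is no saddle point; optimal play is mixed.
III is strictly dominated by I, so Player I never plays it.
With III eliminated, Left is strictly dominated by Center (it gives Player I strictly more in every remaining row), so Player II never plays it.
On the remaining 2×2 (I, II vs Center, Right):
Let Player I play I with probability p. Expected payoff against Center: 10p + 2(1−p) = 8p + 2; against Right: 4p + 8(1−p) = −4p + 8.
Setting these equal: 8p + 2 = −4p + 8 ⇒ 12p = 6 ⇒ p = 1/2, and the value is (8)·(1/2) + 2 = 6.
For Player II: with q = P(Center), equating I's and II's payoffs gives 6q + 4 = −6q + 8 ⇒ q = 1/3.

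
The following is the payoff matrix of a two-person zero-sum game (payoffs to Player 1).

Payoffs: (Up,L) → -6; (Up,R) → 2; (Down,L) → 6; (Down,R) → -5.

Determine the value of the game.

-18/19

Row minima: Up → -6, Down → -5; maximin = -5.
Column maxima: L → 6, R → 2; minimax = 2.
-5 ≠ 2, so there is no saddle point; optimal play is mixed.
Let Player 1 play Up with probability p. Expected payoff against L: (-6)p + 6(1−p) = −12p + 6; against R: 2p + (-5)(1−p) = 7p − 5.
Setting these equal: −12p + 6 = 7p − 5 ⇒ −19p = -11 ⇒ p = 11/19, and the value is (-12)·(11/19) + 6 = -18/19.
For Player 2: with q = P(L), equating Up's and Down's payoffs gives −8q + 2 = 11q − 5 ⇒ q = 7/19.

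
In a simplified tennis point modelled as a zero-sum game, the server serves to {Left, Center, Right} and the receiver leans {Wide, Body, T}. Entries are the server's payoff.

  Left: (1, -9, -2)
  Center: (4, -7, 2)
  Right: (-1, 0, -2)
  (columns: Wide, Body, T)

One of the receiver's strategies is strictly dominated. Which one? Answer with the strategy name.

T holds the server's payoff strictly below Wide in every row: -2 < 1, 2 < 4, -2 < -1.
So Wide is strictly dominated for the receiver.

Wide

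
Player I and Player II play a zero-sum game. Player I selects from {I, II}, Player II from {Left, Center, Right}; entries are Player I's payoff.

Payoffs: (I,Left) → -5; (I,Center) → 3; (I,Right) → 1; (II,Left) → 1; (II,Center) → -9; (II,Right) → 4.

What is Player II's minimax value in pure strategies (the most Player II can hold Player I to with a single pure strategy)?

Column maxima: Left → 1, Center → 3, Right → 4.
The smallest of these is 1.

1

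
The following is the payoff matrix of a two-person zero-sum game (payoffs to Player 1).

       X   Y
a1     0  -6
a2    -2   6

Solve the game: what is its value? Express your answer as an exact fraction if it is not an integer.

-6/7

Row minima: a1 → -6, a2 → -2; maximin = -2.
Column maxima: X → 0, Y → 6; minimax = 0.
-2 ≠ 0, so there is no saddle point; optimal play is mixed.
Let Player 1 play a1 with probability p. Expected payoff against X: 0p + (-2)(1−p) = 2p − 2; against Y: (-6)p + 6(1−p) = −12p + 6.
Setting these equal: 2p − 2 = −12p + 6 ⇒ 14p = 8 ⇒ p = 4/7, and the value is (2)·(4/7) − 2 = -6/7.
For Player 2: with q = P(X), equating a1's and a2's payoffs gives 6q − 6 = −8q + 6 ⇒ q = 6/7.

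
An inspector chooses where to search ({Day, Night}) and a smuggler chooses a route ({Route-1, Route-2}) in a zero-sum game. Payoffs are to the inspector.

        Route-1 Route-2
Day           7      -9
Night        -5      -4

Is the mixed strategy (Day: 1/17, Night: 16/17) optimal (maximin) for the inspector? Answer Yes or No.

Against Route-1 this mix gives (1/17)·7 + (16/17)·(-5) = -73/17.
Against Route-2 this mix gives (1/17)·(-9) + (16/17)·(-4) = -73/17.
All of the smuggler's active replies (Route-1, Route-2) yield -73/17, and no column does worse for the inspector. The mix makes the smuggler indifferent and guarantees -73/17, so it is optimal.

Yes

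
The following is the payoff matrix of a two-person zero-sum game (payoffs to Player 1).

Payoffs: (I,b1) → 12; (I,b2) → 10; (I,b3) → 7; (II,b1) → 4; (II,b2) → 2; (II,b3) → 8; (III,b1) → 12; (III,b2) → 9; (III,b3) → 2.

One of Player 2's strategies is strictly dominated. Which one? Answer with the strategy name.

b1

b2 holds Player 1's payoff strictly below b1 in every row: 10 < 12, 2 < 4, 9 < 12.
So b1 is strictly dominated for Player 2.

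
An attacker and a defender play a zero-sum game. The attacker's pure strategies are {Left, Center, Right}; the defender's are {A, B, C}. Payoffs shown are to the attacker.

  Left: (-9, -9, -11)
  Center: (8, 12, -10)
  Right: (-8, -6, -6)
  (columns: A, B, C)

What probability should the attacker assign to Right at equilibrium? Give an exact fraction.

9/10

Row minima: Left → -11, Center → -10, Right → -8; maximin = -8.
Column maxima: A → 8, B → 12, C → -6; minimax = -6.
-8 ≠ -6, so there is no saddle point; optimal play is mixed.
Left is strictly dominated by Center, so the attacker never plays it.
With Left eliminated, B is strictly dominated by A (it gives the attacker strictly more in every remaining row), so the defender never plays it.
On the remaining 2×2 (Center, Right vs A, C):
Let the attacker play Center with probability p. Expected payoff against A: 8p + (-8)(1−p) = 16p − 8; against C: (-10)p + (-6)(1−p) = −4p − 6.
Setting these equal: 16p − 8 = −4p − 6 ⇒ 20p = 2 ⇒ p = 1/10, and the value is (16)·(1/10) − 8 = -32/5.
For the defender: with q = P(A), equating Center's and Right's payoffs gives 18q − 10 = −2q − 6 ⇒ q = 1/5.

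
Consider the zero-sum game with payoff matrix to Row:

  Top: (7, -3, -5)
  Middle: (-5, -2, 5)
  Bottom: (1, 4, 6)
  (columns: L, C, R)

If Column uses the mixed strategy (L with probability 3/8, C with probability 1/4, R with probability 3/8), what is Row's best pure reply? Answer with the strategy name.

Bottom

Expected payoff of Top: (3/8)·7 + (1/4)·(-3) + (3/8)·(-5) = 0.
Expected payoff of Middle: (3/8)·(-5) + (1/4)·(-2) + (3/8)·5 = -1/2.
Expected payoff of Bottom: (3/8)·1 + (1/4)·4 + (3/8)·6 = 29/8.
The largest is 29/8, so Row's best response is Bottom.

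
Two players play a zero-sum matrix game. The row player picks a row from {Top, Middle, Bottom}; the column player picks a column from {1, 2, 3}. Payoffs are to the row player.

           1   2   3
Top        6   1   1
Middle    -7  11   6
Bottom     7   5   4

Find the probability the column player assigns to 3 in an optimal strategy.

7/8

Row minima: Top → 1, Middle → -7, Bottom → 4; maximin = 4.
Column maxima: 1 → 7, 2 → 11, 3 → 6; minimax = 6.
4 ≠ 6, so there is no saddle point; optimal play is mixed.
Top is strictly dominated by Bottom, so the row player never plays it.
With Top eliminated, 2 is strictly dominated by 3 (it gives the row player strictly more in every remaining row), so the column player never plays it.
On the remaining 2×2 (Middle, Bottom vs 1, 3):
Let the row player play Middle with probability p. Expected payoff against 1: (-7)p + 7(1−p) = −14p + 7; against 3: 6p + 4(1−p) = 2p + 4.
Setting these equal: −14p + 7 = 2p + 4 ⇒ −16p = -3 ⇒ p = 3/16, and the value is (-14)·(3/16) + 7 = 35/8.
For the column player: with q = P(1), equating Middle's and Bottom's payoffs gives −13q + 6 = 3q + 4 ⇒ q = 1/8.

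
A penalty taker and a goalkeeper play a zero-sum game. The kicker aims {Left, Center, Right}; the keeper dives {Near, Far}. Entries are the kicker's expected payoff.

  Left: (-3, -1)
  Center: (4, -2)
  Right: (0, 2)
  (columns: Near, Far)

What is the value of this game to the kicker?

1

Row minima: Left → -3, Center → -2, Right → 0; maximin = 0.
Column maxima: Near → 4, Far → 2; minimax = 2.
0 ≠ 2, so there is no saddle point; optimal play is mixed.
Left is strictly dominated by Right, so the kicker never plays it.
On the remaining 2×2 (Center, Right vs Near, Far):
Let the kicker play Center with probability p. Expected payoff against Near: 4p + 0(1−p) = 4p; against Far: (-2)p + 2(1−p) = −4p + 2.
Setting these equal: 4p = −4p + 2 ⇒ 8p = 2 ⇒ p = 1/4, and the value is (4)·(1/4) = 1.
For the keeper: with q = P(Near), equating Center's and Right's payoffs gives 6q − 2 = −2q + 2 ⇒ q = 1/2.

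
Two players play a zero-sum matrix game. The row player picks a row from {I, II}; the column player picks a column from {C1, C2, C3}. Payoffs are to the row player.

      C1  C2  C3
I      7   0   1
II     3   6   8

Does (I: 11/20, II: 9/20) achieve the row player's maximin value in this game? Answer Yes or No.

Against C1 this mix gives (11/20)·7 + (9/20)·3 = 26/5.
Against C2 this mix gives (11/20)·0 + (9/20)·6 = 27/10.
Against C3 this mix gives (11/20)·1 + (9/20)·8 = 83/20.
The column player will play C2, holding the row player to 27/10. Shifting weight toward the row that does better against C2 would raise this floor (the equalizing mix achieves 21/5 against both C2 and C1), so the proposed strategy is not optimal.

No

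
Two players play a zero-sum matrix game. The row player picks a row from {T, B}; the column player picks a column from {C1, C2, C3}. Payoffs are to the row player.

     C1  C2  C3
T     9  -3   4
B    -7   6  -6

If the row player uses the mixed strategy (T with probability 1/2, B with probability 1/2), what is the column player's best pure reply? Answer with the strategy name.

If the column player plays C1, the row player's expected payoff is (1/2)·9 + (1/2)·(-7) = 1.
If the column player plays C2, the row player's expected payoff is (1/2)·(-3) + (1/2)·6 = 3/2.
If the column player plays C3, the row player's expected payoff is (1/2)·4 + (1/2)·(-6) = -1.
The column player minimizes the row player's payoff; the smallest is -1, so the best response is C3.

C3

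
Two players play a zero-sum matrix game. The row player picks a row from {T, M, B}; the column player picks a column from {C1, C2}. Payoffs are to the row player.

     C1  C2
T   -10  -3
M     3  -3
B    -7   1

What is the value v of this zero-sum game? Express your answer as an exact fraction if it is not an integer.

Row minima: T → -10, M → -3, B → -7; maximin = -3.
Column maxima: C1 → 3, C2 → 1; minimax = 1.
-3 ≠ 1, so there is no saddle point; optimal play is mixed.
T is strictly dominated by B, so the row player never plays it.
On the remaining 2×2 (M, B vs C1, C2):
Let the row player play M with probability p. Expected payoff against C1: 3p + (-7)(1−p) = 10p − 7; against C2: (-3)p + 1(1−p) = −4p + 1.
Setting these equal: 10p − 7 = −4p + 1 ⇒ 14p = 8 ⇒ p = 4/7, and the value is (10)·(4/7) − 7 = -9/7.
For the column player: with q = P(C1), equating M's and B's payoffs gives 6q − 3 = −8q + 1 ⇒ q = 2/7.

-9/7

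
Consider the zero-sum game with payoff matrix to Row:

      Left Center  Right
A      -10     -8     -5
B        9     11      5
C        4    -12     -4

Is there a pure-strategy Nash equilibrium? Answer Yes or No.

Row minima: A → -10, B → 5, C → -12; maximin = 5.
Column maxima: Left → 9, Center → 11, Right → 5; minimax = 5.
maximin = minimax = 5, so a saddle point exists.

Yes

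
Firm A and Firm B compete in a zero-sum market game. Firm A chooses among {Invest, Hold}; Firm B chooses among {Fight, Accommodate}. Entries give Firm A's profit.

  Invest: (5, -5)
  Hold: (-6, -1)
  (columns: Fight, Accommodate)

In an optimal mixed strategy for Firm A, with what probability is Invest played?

1/3

Row minima: Invest → -5, Hold → -6; maximin = -5.
Column maxima: Fight → 5, Accommodate → -1; minimax = -1.
-5 ≠ -1, so there is no saddle point; optimal play is mixed.
Let Firm A play Invest with probability p. Expected payoff against Fight: 5p + (-6)(1−p) = 11p − 6; against Accommodate: (-5)p + (-1)(1−p) = −4p − 1.
Setting these equal: 11p − 6 = −4p − 1 ⇒ 15p = 5 ⇒ p = 1/3, and the value is (11)·(1/3) − 6 = -7/3.
For Firm B: with q = P(Fight), equating Invest's and Hold's payoffs gives 10q − 5 = −5q − 1 ⇒ q = 4/15.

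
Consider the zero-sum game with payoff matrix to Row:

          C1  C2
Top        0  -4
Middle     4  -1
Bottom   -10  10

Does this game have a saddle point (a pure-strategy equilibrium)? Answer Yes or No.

No

Row minima: Top → -4, Middle → -1, Bottom → -10; maximin = -1.
Column maxima: C1 → 4, C2 → 10; minimax = 4.
-1 ≠ 4, so no pure-strategy equilibrium exists.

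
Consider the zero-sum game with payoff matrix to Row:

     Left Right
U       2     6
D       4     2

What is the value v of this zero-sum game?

Row minima: U → 2, D → 2; maximin = 2.
Column maxima: Left → 4, Right → 6; minimax = 4.
2 ≠ 4, so there is no saddle point; optimal play is mixed.
Let Row play U with probability p. Expected payoff against Left: 2p + 4(1−p) = −2p + 4; against Right: 6p + 2(1−p) = 4p + 2.
Setting these equal: −2p + 4 = 4p + 2 ⇒ −6p = -2 ⇒ p = 1/3, and the value is (-2)·(1/3) + 4 = 10/3.
For Column: with q = P(Left), equating U's and D's payoffs gives −4q + 6 = 2q + 2 ⇒ q = 2/3.

10/3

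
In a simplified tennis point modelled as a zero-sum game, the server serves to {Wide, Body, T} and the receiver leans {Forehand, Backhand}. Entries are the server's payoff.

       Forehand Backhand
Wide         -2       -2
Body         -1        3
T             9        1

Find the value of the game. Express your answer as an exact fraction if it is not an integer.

Row minima: Wide → -2, Body → -1, T → 1; maximin = 1.
Column maxima: Forehand → 9, Backhand → 3; minimax = 3.
1 ≠ 3, so there is no saddle point; optimal play is mixed.
Wide is strictly dominated by Body, so the server never plays it.
On the remaining 2×2 (Body, T vs Forehand, Backhand):
Let the server play Body with probability p. Expected payoff against Forehand: (-1)p + 9(1−p) = −10p + 9; against Backhand: 3p + 1(1−p) = 2p + 1.
Setting these equal: −10p + 9 = 2p + 1 ⇒ −12p = -8 ⇒ p = 2/3, and the value is (-10)·(2/3) + 9 = 7/3.
For the receiver: with q = P(Forehand), equating Body's and T's payoffs gives −4q + 3 = 8q + 1 ⇒ q = 1/6.

7/3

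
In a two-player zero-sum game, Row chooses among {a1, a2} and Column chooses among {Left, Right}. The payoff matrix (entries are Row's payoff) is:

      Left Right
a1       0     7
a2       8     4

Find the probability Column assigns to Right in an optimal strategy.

Row minima: a1 → 0, a2 → 4; maximin = 4.
Column maxima: Left → 8, Right → 7; minimax = 7.
4 ≠ 7, so there is no saddle point; optimal play is mixed.
Let Row play a1 with probability p. Expected payoff against Left: 0p + 8(1−p) = −8p + 8; against Right: 7p + 4(1−p) = 3p + 4.
Setting these equal: −8p + 8 = 3p + 4 ⇒ −11p = -4 ⇒ p = 4/11, and the value is (-8)·(4/11) + 8 = 56/11.
For Column: with q = P(Left), equating a1's and a2's payoffs gives −7q + 7 = 4q + 4 ⇒ q = 3/11.

8/11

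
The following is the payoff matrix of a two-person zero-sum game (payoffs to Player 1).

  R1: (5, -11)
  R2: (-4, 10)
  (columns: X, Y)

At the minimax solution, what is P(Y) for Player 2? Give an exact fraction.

3/10

Row minima: R1 → -11, R2 → -4; maximin = -4.
Column maxima: X → 5, Y → 10; minimax = 5.
-4 ≠ 5, so there is no saddle point; optimal play is mixed.
Let Player 1 play R1 with probability p. Expected payoff against X: 5p + (-4)(1−p) = 9p − 4; against Y: (-11)p + 10(1−p) = −21p + 10.
Setting these equal: 9p − 4 = −21p + 10 ⇒ 30p = 14 ⇒ p = 7/15, and the value is (9)·(7/15) − 4 = 1/5.
For Player 2: with q = P(X), equating R1's and R2's payoffs gives 16q − 11 = −14q + 10 ⇒ q = 7/10.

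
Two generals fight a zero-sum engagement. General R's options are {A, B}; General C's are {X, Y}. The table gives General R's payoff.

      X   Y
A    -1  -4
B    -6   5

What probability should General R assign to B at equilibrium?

3/14

Row minima: A → -4, B → -6; maximin = -4.
Column maxima: X → -1, Y → 5; minimax = -1.
-4 ≠ -1, so there is no saddle point; optimal play is mixed.
Let General R play A with probability p. Expected payoff against X: (-1)p + (-6)(1−p) = 5p − 6; against Y: (-4)p + 5(1−p) = −9p + 5.
Setting these equal: 5p − 6 = −9p + 5 ⇒ 14p = 11 ⇒ p = 11/14, and the value is (5)·(11/14) − 6 = -29/14.
For General C: with q = P(X), equating A's and B's payoffs gives 3q − 4 = −11q + 5 ⇒ q = 9/14.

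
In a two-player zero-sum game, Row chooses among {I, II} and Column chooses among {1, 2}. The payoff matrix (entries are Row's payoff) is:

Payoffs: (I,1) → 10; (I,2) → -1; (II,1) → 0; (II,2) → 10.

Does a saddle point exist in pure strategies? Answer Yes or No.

Row minima: I → -1, II → 0; maximin = 0.
Column maxima: 1 → 10, 2 → 10; minimax = 10.
0 ≠ 10, so no pure-strategy equilibrium exists.

No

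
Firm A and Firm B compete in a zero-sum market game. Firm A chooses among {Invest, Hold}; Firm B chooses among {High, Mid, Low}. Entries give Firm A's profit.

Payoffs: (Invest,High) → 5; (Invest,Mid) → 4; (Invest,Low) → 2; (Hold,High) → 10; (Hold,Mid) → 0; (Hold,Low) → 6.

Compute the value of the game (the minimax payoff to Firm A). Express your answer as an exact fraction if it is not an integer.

Row minima: Invest → 2, Hold → 0; maximin = 2.
Column maxima: High → 10, Mid → 4, Low → 6; minimax = 4.
2 ≠ 4, so there is no saddle point; optimal play is mixed.
High is strictly dominated by Mid (it gives Firm A strictly more in every row), so Firm B never plays it.
On the remaining 2×2 (Invest, Hold vs Mid, Low):
Let Firm A play Invest with probability p. Expected payoff against Mid: 4p + 0(1−p) = 4p; against Low: 2p + 6(1−p) = −4p + 6.
Setting these equal: 4p = −4p + 6 ⇒ 8p = 6 ⇒ p = 3/4, and the value is (4)·(3/4) = 3.
For Firm B: with q = P(Mid), equating Invest's and Hold's payoffs gives 2q + 2 = −6q + 6 ⇒ q = 1/2.

3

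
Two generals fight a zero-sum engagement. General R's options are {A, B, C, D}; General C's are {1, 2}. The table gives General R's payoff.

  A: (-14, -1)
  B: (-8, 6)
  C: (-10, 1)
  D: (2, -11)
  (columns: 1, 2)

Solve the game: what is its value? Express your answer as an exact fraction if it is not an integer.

-76/27

Row minima: A → -14, B → -8, C → -10, D → -11; maximin = -8.
Column maxima: 1 → 2, 2 → 6; minimax = 2.
-8 ≠ 2, so there is no saddle point; optimal play is mixed.
A is strictly dominated by B, so General R never plays it.
C is strictly dominated by B, so General R never plays it.
On the remaining 2×2 (B, D vs 1, 2):
Let General R play B with probability p. Expected payoff against 1: (-8)p + 2(1−p) = −10p + 2; against 2: 6p + (-11)(1−p) = 17p − 11.
Setting these equal: −10p + 2 = 17p − 11 ⇒ −27p = -13 ⇒ p = 13/27, and the value is (-10)·(13/27) + 2 = -76/27.
For General C: with q = P(1), equating B's and D's payoffs gives −14q + 6 = 13q − 11 ⇒ q = 17/27.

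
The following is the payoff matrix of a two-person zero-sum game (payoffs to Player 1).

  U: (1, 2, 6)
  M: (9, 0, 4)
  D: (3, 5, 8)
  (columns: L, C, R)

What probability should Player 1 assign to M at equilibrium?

2/11

Row minima: U → 1, M → 0, D → 3; maximin = 3.
Column maxima: L → 9, C → 5, R → 8; minimax = 5.
3 ≠ 5, so there is no saddle point; optimal play is mixed.
U is strictly dominated by D, so Player 1 never plays it.
R is strictly dominated by C (it gives Player 1 strictly more in every row), so Player 2 never plays it.
On the remaining 2×2 (M, D vs L, C):
Let Player 1 play M with probability p. Expected payoff against L: 9p + 3(1−p) = 6p + 3; against C: 0p + 5(1−p) = −5p + 5.
Setting these equal: 6p + 3 = −5p + 5 ⇒ 11p = 2 ⇒ p = 2/11, and the value is (6)·(2/11) + 3 = 45/11.
For Player 2: with q = P(L), equating M's and D's payoffs gives 9q = −2q + 5 ⇒ q = 5/11.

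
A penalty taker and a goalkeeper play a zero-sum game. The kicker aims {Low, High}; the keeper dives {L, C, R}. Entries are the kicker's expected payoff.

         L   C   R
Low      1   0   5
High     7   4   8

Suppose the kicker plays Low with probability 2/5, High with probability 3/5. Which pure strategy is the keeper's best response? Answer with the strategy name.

C

If the keeper plays L, the kicker's expected payoff is (2/5)·1 + (3/5)·7 = 23/5.
If the keeper plays C, the kicker's expected payoff is (2/5)·0 + (3/5)·4 = 12/5.
If the keeper plays R, the kicker's expected payoff is (2/5)·5 + (3/5)·8 = 34/5.
The keeper minimizes the kicker's payoff; the smallest is 12/5, so the best response is C.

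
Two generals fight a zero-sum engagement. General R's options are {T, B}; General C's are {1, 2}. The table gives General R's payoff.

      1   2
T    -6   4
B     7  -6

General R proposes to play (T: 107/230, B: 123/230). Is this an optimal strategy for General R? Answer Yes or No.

Against 1 this mix gives (107/230)·(-6) + (123/230)·7 = 219/230.
Against 2 this mix gives (107/230)·4 + (123/230)·(-6) = -31/23.
General C will play 2, holding General R to -31/23. Shifting weight toward the row that does better against 2 would raise this floor (the equalizing mix achieves -8/23 against both 2 and 1), so the proposed strategy is not optimal.

No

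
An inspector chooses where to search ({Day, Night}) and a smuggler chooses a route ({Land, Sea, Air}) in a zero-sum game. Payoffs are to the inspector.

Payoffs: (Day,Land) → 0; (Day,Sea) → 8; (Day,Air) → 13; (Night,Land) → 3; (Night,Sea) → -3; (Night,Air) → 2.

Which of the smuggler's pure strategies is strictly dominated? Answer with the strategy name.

Air

Sea holds the inspector's payoff strictly below Air in every row: 8 < 13, -3 < 2.
So Air is strictly dominated for the smuggler.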